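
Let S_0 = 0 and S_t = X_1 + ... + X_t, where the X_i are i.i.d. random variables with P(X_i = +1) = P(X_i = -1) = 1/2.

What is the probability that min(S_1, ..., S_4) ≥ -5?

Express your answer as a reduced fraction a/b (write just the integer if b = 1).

Let f(t,s) = #length-t paths at position s with S_1..S_t all ≥ -5.
f(t,s) = f(t-1,s-1) + f(t-1,s+1) for s ≥ -5; f(t,s) = 0 for s < -5.
t=0: f(0,0)=1
t=1: f(1,-1)=1 f(1,1)=1
t=2: f(2,-2)=1 f(2,0)=2 f(2,2)=1
t=3: f(3,-3)=1 f(3,-1)=3 f(3,1)=3 f(3,3)=1
t=4: f(4,-4)=1 f(4,-2)=4 f(4,0)=6 f(4,2)=4 f(4,4)=1
Σ_s f(4,s) = 16
P = 16/16 = 1

Answer: 1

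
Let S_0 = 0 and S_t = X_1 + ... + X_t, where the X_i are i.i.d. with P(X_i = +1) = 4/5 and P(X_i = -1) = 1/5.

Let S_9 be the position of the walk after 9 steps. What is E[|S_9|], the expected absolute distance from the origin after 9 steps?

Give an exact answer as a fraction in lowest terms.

Answer: 425997/78125

Derivation:
S_9 takes values m ≡ 1 (mod 2) with |m| ≤ 9; P(S_9=m) = C(9,(9+m)/2) · (4/5)^((9+m)/2) · (1/5)^((9-m)/2).
Distribution: P(S=-9)=1/1953125, P(S=-7)=36/1953125, P(S=-5)=576/1953125, P(S=-3)=5376/1953125, P(S=-1)=32256/1953125, P(S=1)=129024/1953125, P(S=3)=344064/1953125, P(S=5)=589824/1953125, P(S=7)=589824/1953125, P(S=9)=262144/1953125
E[|S_9|] = Σ_m |m|·P(S_9=m) = 425997/78125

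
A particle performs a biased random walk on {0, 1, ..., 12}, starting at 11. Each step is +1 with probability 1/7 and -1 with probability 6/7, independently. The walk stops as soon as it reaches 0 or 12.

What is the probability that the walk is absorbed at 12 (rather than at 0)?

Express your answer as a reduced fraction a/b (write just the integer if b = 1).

Biased walk: p = 1/7, q = 6/7, r = q/p = 6
Gambler's ruin: P(hit 12 before 0 | start at 11) = (1 - r^a)/(1 - r^N)
r^11 = 362797056; r^12 = 2176782336
P = (1 - 362797056) / (1 - 2176782336) = -362797055 / -2176782335 = 72559411/435356467

Answer: 72559411/435356467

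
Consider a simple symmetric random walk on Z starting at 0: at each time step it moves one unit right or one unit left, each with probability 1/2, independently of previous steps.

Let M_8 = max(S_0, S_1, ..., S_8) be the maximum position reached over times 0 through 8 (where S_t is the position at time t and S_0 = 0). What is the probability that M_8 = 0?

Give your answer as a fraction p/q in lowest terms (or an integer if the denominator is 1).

Answer: 35/128

Derivation:
Let M_8 = max(S_0,...,S_8). Use the reflection principle: for j ≥ 1, #{paths with M_8 ≥ j} = #{S_8 ≥ j} + #{S_8 ≥ j+1}.
P(M_8 ≥ 0) = 1 since S_0 = 0, so #{M_8 ≥ 0} = 256.
#{M_8 ≥ 1} = #{S_8 ≥ 1} + #{S_8 ≥ 2} = 93 + 93 = 186.
#{M_8 = 0} = 256 - 186 = 70.
P(M_8 = 0) = 70/256 = 35/128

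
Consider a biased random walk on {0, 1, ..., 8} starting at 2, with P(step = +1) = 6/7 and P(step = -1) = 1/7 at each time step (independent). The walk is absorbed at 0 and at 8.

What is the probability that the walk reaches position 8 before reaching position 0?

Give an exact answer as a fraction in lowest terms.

Answer: 46656/47989

Derivation:
Biased walk: p = 6/7, q = 1/7, r = q/p = 1/6
Gambler's ruin: P(hit 8 before 0 | start at 2) = (1 - r^a)/(1 - r^N)
r^2 = 1/36; r^8 = 1/1679616
P = (1 - 1/36) / (1 - 1/1679616) = 35/36 / 1679615/1679616 = 46656/47989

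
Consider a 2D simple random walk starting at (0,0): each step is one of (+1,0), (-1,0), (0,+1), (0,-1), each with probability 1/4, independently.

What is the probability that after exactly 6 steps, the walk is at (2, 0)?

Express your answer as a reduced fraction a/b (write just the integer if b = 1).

Answer: 225/4096

Derivation:
Let h be the number of horizontal steps (so 6-h are vertical). To end at (2,0) need (h+2)/2 right-steps and ((6-h)+0)/2 up-steps.
Sum over h with 2 ≤ h ≤ 6, h ≡ 0 (mod 2), 6-h ≡ 0 (mod 2):
h=2: C(6,2)·C(2,2)·C(4,2) = 15·1·6 = 90
h=4: C(6,4)·C(4,3)·C(2,1) = 15·4·2 = 120
h=6: C(6,6)·C(6,4)·C(0,0) = 1·15·1 = 15
Total favorable: 225
Total paths: 4^6 = 4096
P = 225/4096 = 225/4096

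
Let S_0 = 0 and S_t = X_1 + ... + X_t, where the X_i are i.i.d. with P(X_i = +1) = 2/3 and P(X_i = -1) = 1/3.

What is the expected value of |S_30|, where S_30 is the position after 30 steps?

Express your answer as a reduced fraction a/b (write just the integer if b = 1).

Answer: 8572735215010/847288609443

Derivation:
S_30 takes values m ≡ 0 (mod 2) with |m| ≤ 30; P(S_30=m) = C(30,(30+m)/2) · (2/3)^((30+m)/2) · (1/3)^((30-m)/2).
Distribution: P(S=-30)=1/205891132094649, P(S=-28)=20/68630377364883, P(S=-26)=580/68630377364883, P(S=-24)=32480/205891132094649, P(S=-22)=16240/7625597484987, P(S=-20)=168896/7625597484987, P(S=-18)=4222400/22876792454961, P(S=-16)=9651200/7625597484987, P(S=-14)=55494400/7625597484987, P(S=-12)=2441753600/68630377364883, P(S=-10)=3418455040/22876792454961, P(S=-8)=12430745600/22876792454961, P(S=-6)=118092083200/68630377364883, P(S=-4)=36336025600/7625597484987, P(S=-2)=88244633600/7625597484987, P(S=0)=564765655040/22876792454961, P(S=2)=352978534400/7625597484987, P(S=4)=581376409600/7625597484987, P(S=6)=7557893324800/68630377364883, P(S=8)=3182270873600/22876792454961, P(S=10)=3500497960960/22876792454961, P(S=12)=10001422745600/68630377364883, P(S=14)=909220249600/7625597484987, P(S=16)=632501043200/7625597484987, P(S=18)=1106876825600/22876792454961, P(S=20)=177100292096/7625597484987, P(S=22)=68115496960/7625597484987, P(S=24)=544923975680/205891132094649, P(S=26)=38923141120/68630377364883, P(S=28)=5368709120/68630377364883, P(S=30)=1073741824/205891132094649
E[|S_30|] = Σ_m |m|·P(S_30=m) = 8572735215010/847288609443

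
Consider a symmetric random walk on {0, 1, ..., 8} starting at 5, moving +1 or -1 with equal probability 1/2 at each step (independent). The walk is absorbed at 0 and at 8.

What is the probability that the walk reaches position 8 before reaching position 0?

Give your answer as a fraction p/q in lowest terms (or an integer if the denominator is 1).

Symmetric walk (p = 1/2): the harmonic-function argument gives P(hit 8 before 0 | start at 5) = a/N.
P = 5/8 = 5/8

Answer: 5/8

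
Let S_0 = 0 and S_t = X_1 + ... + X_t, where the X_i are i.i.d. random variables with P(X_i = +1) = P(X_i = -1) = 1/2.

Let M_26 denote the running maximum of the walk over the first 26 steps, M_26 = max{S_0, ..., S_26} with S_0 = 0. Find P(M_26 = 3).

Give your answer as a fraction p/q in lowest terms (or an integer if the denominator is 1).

Let M_26 = max(S_0,...,S_26). Use the reflection principle: for j ≥ 1, #{paths with M_26 ≥ j} = #{S_26 ≥ j} + #{S_26 ≥ j+1}.
By reflection, #{M_26 ≥ 3} = #{S_26 ≥ 3} + #{S_26 ≥ 4} = 18696432 + 18696432 = 37392864.
#{M_26 ≥ 4} = #{S_26 ≥ 4} + #{S_26 ≥ 5} = 18696432 + 10970272 = 29666704.
#{M_26 = 3} = 37392864 - 29666704 = 7726160.
P(M_26 = 3) = 7726160/67108864 = 482885/4194304

Answer: 482885/4194304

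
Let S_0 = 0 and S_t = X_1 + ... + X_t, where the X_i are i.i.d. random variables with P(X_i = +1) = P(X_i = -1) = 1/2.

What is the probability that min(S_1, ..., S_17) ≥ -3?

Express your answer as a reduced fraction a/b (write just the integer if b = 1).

Answer: 21879/32768

Derivation:
Let f(t,s) = #length-t paths at position s with S_1..S_t all ≥ -3.
f(t,s) = f(t-1,s-1) + f(t-1,s+1) for s ≥ -3; f(t,s) = 0 for s < -3.
t=0: f(0,0)=1
t=1: f(1,-1)=1 f(1,1)=1
t=2: f(2,-2)=1 f(2,0)=2 f(2,2)=1
t=3: f(3,-3)=1 f(3,-1)=3 f(3,1)=3 f(3,3)=1
t=4: f(4,-2)=4 f(4,0)=6 f(4,2)=4 f(4,4)=1
t=5: f(5,-3)=4 f(5,-1)=10 f(5,1)=10 f(5,3)=5 f(5,5)=1
t=6: f(6,-2)=14 f(6,0)=20 f(6,2)=15 f(6,4)=6 f(6,6)=1
t=7: f(7,-3)=14 f(7,-1)=34 f(7,1)=35 f(7,3)=21 f(7,5)=7 f(7,7)=1
t=8: f(8,-2)=48 f(8,0)=69 f(8,2)=56 f(8,4)=28 f(8,6)=8 f(8,8)=1
t=9: f(9,-3)=48 f(9,-1)=117 f(9,1)=125 f(9,3)=84 f(9,5)=36 f(9,7)=9 f(9,9)=1
t=10: f(10,-2)=165 f(10,0)=242 f(10,2)=209 f(10,4)=120 f(10,6)=45 f(10,8)=10 f(10,10)=1
t=11: f(11,-3)=165 f(11,-1)=407 f(11,1)=451 f(11,3)=329 f(11,5)=165 f(11,7)=55 f(11,9)=11 f(11,11)=1
t=12: f(12,-2)=572 f(12,0)=858 f(12,2)=780 f(12,4)=494 f(12,6)=220 f(12,8)=66 f(12,10)=12 f(12,12)=1
t=13: f(13,-3)=572 f(13,-1)=1430 f(13,1)=1638 f(13,3)=1274 f(13,5)=714 f(13,7)=286 f(13,9)=78 f(13,11)=13 f(13,13)=1
t=14: f(14,-2)=2002 f(14,0)=3068 f(14,2)=2912 f(14,4)=1988 f(14,6)=1000 f(14,8)=364 f(14,10)=91 f(14,12)=14 f(14,14)=1
t=15: f(15,-3)=2002 f(15,-1)=5070 f(15,1)=5980 f(15,3)=4900 f(15,5)=2988 f(15,7)=1364 f(15,9)=455 f(15,11)=105 f(15,13)=15 f(15,15)=1
t=16: f(16,-2)=7072 f(16,0)=11050 f(16,2)=10880 f(16,4)=7888 f(16,6)=4352 f(16,8)=1819 f(16,10)=560 f(16,12)=120 f(16,14)=16 f(16,16)=1
t=17: f(17,-3)=7072 f(17,-1)=18122 f(17,1)=21930 f(17,3)=18768 f(17,5)=12240 f(17,7)=6171 f(17,9)=2379 f(17,11)=680 f(17,13)=136 f(17,15)=17 f(17,17)=1
Σ_s f(17,s) = 87516
P = 87516/131072 = 21879/32768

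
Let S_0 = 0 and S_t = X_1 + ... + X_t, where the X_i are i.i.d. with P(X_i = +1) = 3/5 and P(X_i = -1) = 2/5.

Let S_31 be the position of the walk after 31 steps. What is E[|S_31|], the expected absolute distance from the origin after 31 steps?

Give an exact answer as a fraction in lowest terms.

S_31 takes values m ≡ 1 (mod 2) with |m| ≤ 31; P(S_31=m) = C(31,(31+m)/2) · (3/5)^((31+m)/2) · (2/5)^((31-m)/2).
Distribution: P(S=-31)=2147483648/4656612873077392578125, P(S=-29)=99857989632/4656612873077392578125, P(S=-27)=449360953344/931322574615478515625, P(S=-25)=6515733823488/931322574615478515625, P(S=-23)=68415205146624/931322574615478515625, P(S=-21)=2770815808438272/4656612873077392578125, P(S=-19)=18010302754848768/4656612873077392578125, P(S=-17)=3859350590324736/186264514923095703125, P(S=-15)=17367077656461312/186264514923095703125, P(S=-13)=66573797683101696/186264514923095703125, P(S=-11)=1098467661771177984/931322574615478515625, P(S=-9)=3145611940526555136/931322574615478515625, P(S=-7)=1572805970263277568/186264514923095703125, P(S=-5)=3448074627115646976/186264514923095703125, P(S=-3)=6649858209437319168/186264514923095703125, P(S=-1)=56523794780217212928/931322574615478515625, P(S=1)=84785692170325819392/931322574615478515625, P(S=3)=22443271456850952192/186264514923095703125, P(S=5)=26183816699659444224/186264514923095703125, P(S=7)=26872864507545219072/186264514923095703125, P(S=9)=120927890283953485824/931322574615478515625, P(S=11)=95014770937392024576/931322574615478515625, P(S=13)=12956559673280730624/186264514923095703125, P(S=15)=7604937199534341888/186264514923095703125, P(S=17)=3802468599767170944/186264514923095703125, P(S=19)=39925920297555294912/4656612873077392578125, P(S=21)=13820510872230679008/4656612873077392578125, P(S=23)=767806159568371056/931322574615478515625, P(S=25)=164529891336079512/931322574615478515625, P(S=27)=25530500379736476/931322574615478515625, P(S=29)=12765250189868238/4656612873077392578125, P(S=31)=617673396283947/4656612873077392578125
E[|S_31|] = Σ_m |m|·P(S_31=m) = 1292422029532026543119/186264514923095703125

Answer: 1292422029532026543119/186264514923095703125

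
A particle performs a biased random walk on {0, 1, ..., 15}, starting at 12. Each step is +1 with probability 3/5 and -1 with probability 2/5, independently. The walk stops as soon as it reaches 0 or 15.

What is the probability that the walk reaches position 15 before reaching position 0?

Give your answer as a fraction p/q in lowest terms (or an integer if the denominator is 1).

Answer: 749385/753481

Derivation:
Biased walk: p = 3/5, q = 2/5, r = q/p = 2/3
Gambler's ruin: P(hit 15 before 0 | start at 12) = (1 - r^a)/(1 - r^N)
r^12 = 4096/531441; r^15 = 32768/14348907
P = (1 - 4096/531441) / (1 - 32768/14348907) = 527345/531441 / 14316139/14348907 = 749385/753481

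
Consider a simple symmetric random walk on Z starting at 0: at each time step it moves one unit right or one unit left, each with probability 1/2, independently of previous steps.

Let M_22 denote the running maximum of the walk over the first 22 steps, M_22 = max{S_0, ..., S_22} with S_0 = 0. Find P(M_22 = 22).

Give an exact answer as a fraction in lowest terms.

Let M_22 = max(S_0,...,S_22). Use the reflection principle: for j ≥ 1, #{paths with M_22 ≥ j} = #{S_22 ≥ j} + #{S_22 ≥ j+1}.
By reflection, #{M_22 ≥ 22} = #{S_22 ≥ 22} + #{S_22 ≥ 23} = 1 + 0 = 1.
#{M_22 ≥ 23} = #{S_22 ≥ 23} + #{S_22 ≥ 24} = 0 + 0 = 0.
#{M_22 = 22} = 1 - 0 = 1.
P(M_22 = 22) = 1/4194304 = 1/4194304

Answer: 1/4194304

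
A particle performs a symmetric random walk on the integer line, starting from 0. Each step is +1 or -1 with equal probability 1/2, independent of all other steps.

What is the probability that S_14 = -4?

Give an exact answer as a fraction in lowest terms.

Answer: 1001/8192

Derivation:
To reach position -4 after 14 steps: need 5 steps of +1 and 9 of -1.
Favorable paths: C(14,5) = 2002
Total paths: 2^14 = 16384
P = 2002/16384 = 1001/8192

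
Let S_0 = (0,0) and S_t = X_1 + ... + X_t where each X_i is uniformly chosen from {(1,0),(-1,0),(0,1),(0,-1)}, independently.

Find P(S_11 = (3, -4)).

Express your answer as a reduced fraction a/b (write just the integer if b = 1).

Let h be the number of horizontal steps (so 11-h are vertical). To end at (3,-4) need (h+3)/2 right-steps and ((11-h)-4)/2 up-steps.
Sum over h with 3 ≤ h ≤ 7, h ≡ 1 (mod 2), 11-h ≡ 0 (mod 2):
h=3: C(11,3)·C(3,3)·C(8,2) = 165·1·28 = 4620
h=5: C(11,5)·C(5,4)·C(6,1) = 462·5·6 = 13860
h=7: C(11,7)·C(7,5)·C(4,0) = 330·21·1 = 6930
Total favorable: 25410
Total paths: 4^11 = 4194304
P = 25410/4194304 = 12705/2097152

Answer: 12705/2097152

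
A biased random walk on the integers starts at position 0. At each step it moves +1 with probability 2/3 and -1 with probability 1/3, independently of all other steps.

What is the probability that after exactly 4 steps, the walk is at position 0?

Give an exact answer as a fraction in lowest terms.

To reach position 0 after 4 steps: need 2 steps of +1 and 2 steps of -1.
Number of such sequences: C(4,2) = 6
Each has probability (2/3)^2 · (1/3)^2 = 4/81
P = 6 · 4/81 = 8/27

Answer: 8/27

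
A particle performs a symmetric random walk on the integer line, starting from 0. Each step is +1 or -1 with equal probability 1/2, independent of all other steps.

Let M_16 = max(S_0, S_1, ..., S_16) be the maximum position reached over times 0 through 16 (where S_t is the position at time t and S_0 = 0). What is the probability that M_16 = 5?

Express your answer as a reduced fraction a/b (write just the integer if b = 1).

Let M_16 = max(S_0,...,S_16). Use the reflection principle: for j ≥ 1, #{paths with M_16 ≥ j} = #{S_16 ≥ j} + #{S_16 ≥ j+1}.
By reflection, #{M_16 ≥ 5} = #{S_16 ≥ 5} + #{S_16 ≥ 6} = 6885 + 6885 = 13770.
#{M_16 ≥ 6} = #{S_16 ≥ 6} + #{S_16 ≥ 7} = 6885 + 2517 = 9402.
#{M_16 = 5} = 13770 - 9402 = 4368.
P(M_16 = 5) = 4368/65536 = 273/4096

Answer: 273/4096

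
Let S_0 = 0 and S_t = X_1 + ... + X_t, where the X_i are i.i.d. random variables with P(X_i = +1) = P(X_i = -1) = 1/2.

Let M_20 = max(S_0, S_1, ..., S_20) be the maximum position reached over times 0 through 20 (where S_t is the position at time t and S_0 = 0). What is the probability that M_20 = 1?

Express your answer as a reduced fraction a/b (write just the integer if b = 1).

Let M_20 = max(S_0,...,S_20). Use the reflection principle: for j ≥ 1, #{paths with M_20 ≥ j} = #{S_20 ≥ j} + #{S_20 ≥ j+1}.
By reflection, #{M_20 ≥ 1} = #{S_20 ≥ 1} + #{S_20 ≥ 2} = 431910 + 431910 = 863820.
#{M_20 ≥ 2} = #{S_20 ≥ 2} + #{S_20 ≥ 3} = 431910 + 263950 = 695860.
#{M_20 = 1} = 863820 - 695860 = 167960.
P(M_20 = 1) = 167960/1048576 = 20995/131072

Answer: 20995/131072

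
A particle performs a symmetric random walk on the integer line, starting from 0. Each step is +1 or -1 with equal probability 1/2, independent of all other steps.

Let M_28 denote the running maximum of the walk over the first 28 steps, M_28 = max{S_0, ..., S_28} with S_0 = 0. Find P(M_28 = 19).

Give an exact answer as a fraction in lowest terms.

Answer: 20475/268435456

Derivation:
Let M_28 = max(S_0,...,S_28). Use the reflection principle: for j ≥ 1, #{paths with M_28 ≥ j} = #{S_28 ≥ j} + #{S_28 ≥ j+1}.
By reflection, #{M_28 ≥ 19} = #{S_28 ≥ 19} + #{S_28 ≥ 20} = 24158 + 24158 = 48316.
#{M_28 ≥ 20} = #{S_28 ≥ 20} + #{S_28 ≥ 21} = 24158 + 3683 = 27841.
#{M_28 = 19} = 48316 - 27841 = 20475.
P(M_28 = 19) = 20475/268435456 = 20475/268435456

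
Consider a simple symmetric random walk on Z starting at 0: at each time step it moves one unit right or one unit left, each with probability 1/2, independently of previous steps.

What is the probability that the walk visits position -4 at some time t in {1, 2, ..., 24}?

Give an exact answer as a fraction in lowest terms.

Answer: 1779879/4194304

Derivation:
Count via complement. Let g(t,s) = #length-t paths at position s with S_1..S_t all ≠ -4.
g(t,s) = g(t-1,s-1) + g(t-1,s+1) for s ≠ -4; g(t,-4) = 0.
t=0: g(0,0)=1
t=1: g(1,-1)=1 g(1,1)=1
t=2: g(2,-2)=1 g(2,0)=2 g(2,2)=1
t=3: g(3,-3)=1 g(3,-1)=3 g(3,1)=3 g(3,3)=1
t=4: g(4,-2)=4 g(4,0)=6 g(4,2)=4 g(4,4)=1
t=5: g(5,-3)=4 g(5,-1)=10 g(5,1)=10 g(5,3)=5 g(5,5)=1
t=6: g(6,-2)=14 g(6,0)=20 g(6,2)=15 g(6,4)=6 g(6,6)=1
t=7: g(7,-3)=14 g(7,-1)=34 g(7,1)=35 g(7,3)=21 g(7,5)=7 g(7,7)=1
t=8: g(8,-2)=48 g(8,0)=69 g(8,2)=56 g(8,4)=28 g(8,6)=8 g(8,8)=1
t=9: g(9,-3)=48 g(9,-1)=117 g(9,1)=125 g(9,3)=84 g(9,5)=36 g(9,7)=9 g(9,9)=1
t=10: g(10,-2)=165 g(10,0)=242 g(10,2)=209 g(10,4)=120 g(10,6)=45 g(10,8)=10 g(10,10)=1
t=11: g(11,-3)=165 g(11,-1)=407 g(11,1)=451 g(11,3)=329 g(11,5)=165 g(11,7)=55 g(11,9)=11 g(11,11)=1
t=12: g(12,-2)=572 g(12,0)=858 g(12,2)=780 g(12,4)=494 g(12,6)=220 g(12,8)=66 g(12,10)=12 g(12,12)=1
t=13: g(13,-3)=572 g(13,-1)=1430 g(13,1)=1638 g(13,3)=1274 g(13,5)=714 g(13,7)=286 g(13,9)=78 g(13,11)=13 g(13,13)=1
t=14: g(14,-2)=2002 g(14,0)=3068 g(14,2)=2912 g(14,4)=1988 g(14,6)=1000 g(14,8)=364 g(14,10)=91 g(14,12)=14 g(14,14)=1
t=15: g(15,-3)=2002 g(15,-1)=5070 g(15,1)=5980 g(15,3)=4900 g(15,5)=2988 g(15,7)=1364 g(15,9)=455 g(15,11)=105 g(15,13)=15 g(15,15)=1
t=16: g(16,-2)=7072 g(16,0)=11050 g(16,2)=10880 g(16,4)=7888 g(16,6)=4352 g(16,8)=1819 g(16,10)=560 g(16,12)=120 g(16,14)=16 g(16,16)=1
t=17: g(17,-3)=7072 g(17,-1)=18122 g(17,1)=21930 g(17,3)=18768 g(17,5)=12240 g(17,7)=6171 g(17,9)=2379 g(17,11)=680 g(17,13)=136 g(17,15)=17 g(17,17)=1
t=18: g(18,-2)=25194 g(18,0)=40052 g(18,2)=40698 g(18,4)=31008 g(18,6)=18411 g(18,8)=8550 g(18,10)=3059 g(18,12)=816 g(18,14)=153 g(18,16)=18 g(18,18)=1
t=19: g(19,-3)=25194 g(19,-1)=65246 g(19,1)=80750 g(19,3)=71706 g(19,5)=49419 g(19,7)=26961 g(19,9)=11609 g(19,11)=3875 g(19,13)=969 g(19,15)=171 g(19,17)=19 g(19,19)=1
t=20: g(20,-2)=90440 g(20,0)=145996 g(20,2)=152456 g(20,4)=121125 g(20,6)=76380 g(20,8)=38570 g(20,10)=15484 g(20,12)=4844 g(20,14)=1140 g(20,16)=190 g(20,18)=20 g(20,20)=1
t=21: g(21,-3)=90440 g(21,-1)=236436 g(21,1)=298452 g(21,3)=273581 g(21,5)=197505 g(21,7)=114950 g(21,9)=54054 g(21,11)=20328 g(21,13)=5984 g(21,15)=1330 g(21,17)=210 g(21,19)=21 g(21,21)=1
t=22: g(22,-2)=326876 g(22,0)=534888 g(22,2)=572033 g(22,4)=471086 g(22,6)=312455 g(22,8)=169004 g(22,10)=74382 g(22,12)=26312 g(22,14)=7314 g(22,16)=1540 g(22,18)=231 g(22,20)=22 g(22,22)=1
t=23: g(23,-3)=326876 g(23,-1)=861764 g(23,1)=1106921 g(23,3)=1043119 g(23,5)=783541 g(23,7)=481459 g(23,9)=243386 g(23,11)=100694 g(23,13)=33626 g(23,15)=8854 g(23,17)=1771 g(23,19)=253 g(23,21)=23 g(23,23)=1
t=24: g(24,-2)=1188640 g(24,0)=1968685 g(24,2)=2150040 g(24,4)=1826660 g(24,6)=1265000 g(24,8)=724845 g(24,10)=344080 g(24,12)=134320 g(24,14)=42480 g(24,16)=10625 g(24,18)=2024 g(24,20)=276 g(24,22)=24 g(24,24)=1
Paths never hitting -4: Σ_s g(24,s) = 9657700
Paths hitting -4: 2^24 - 9657700 = 7119516
P = 7119516/16777216 = 1779879/4194304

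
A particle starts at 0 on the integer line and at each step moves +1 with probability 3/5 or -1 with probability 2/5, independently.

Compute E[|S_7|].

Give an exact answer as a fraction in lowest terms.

Answer: 38227/15625

Derivation:
S_7 takes values m ≡ 1 (mod 2) with |m| ≤ 7; P(S_7=m) = C(7,(7+m)/2) · (3/5)^((7+m)/2) · (2/5)^((7-m)/2).
Distribution: P(S=-7)=128/78125, P(S=-5)=1344/78125, P(S=-3)=6048/78125, P(S=-1)=3024/15625, P(S=1)=4536/15625, P(S=3)=20412/78125, P(S=5)=10206/78125, P(S=7)=2187/78125
E[|S_7|] = Σ_m |m|·P(S_7=m) = 38227/15625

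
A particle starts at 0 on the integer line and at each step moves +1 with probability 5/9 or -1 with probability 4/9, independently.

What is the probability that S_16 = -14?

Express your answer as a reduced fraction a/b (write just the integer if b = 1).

To reach position -14 after 16 steps: need 1 step of +1 and 15 steps of -1.
Number of such sequences: C(16,1) = 16
Each has probability (5/9)^1 · (4/9)^15 = 5368709120/1853020188851841
P = 16 · 5368709120/1853020188851841 = 85899345920/1853020188851841

Answer: 85899345920/1853020188851841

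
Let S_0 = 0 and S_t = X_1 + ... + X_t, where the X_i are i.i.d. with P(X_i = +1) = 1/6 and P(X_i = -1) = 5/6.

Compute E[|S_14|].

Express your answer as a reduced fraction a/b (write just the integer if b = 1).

S_14 takes values m ≡ 0 (mod 2) with |m| ≤ 14; P(S_14=m) = C(14,(14+m)/2) · (1/6)^((14+m)/2) · (5/6)^((14-m)/2).
Distribution: P(S=-14)=6103515625/78364164096, P(S=-12)=8544921875/39182082048, P(S=-10)=22216796875/78364164096, P(S=-8)=4443359375/19591041024, P(S=-6)=9775390625/78364164096, P(S=-4)=1955078125/39182082048, P(S=-2)=391015625/26121388032, P(S=0)=11171875/3265173504, P(S=2)=15640625/26121388032, P(S=4)=3128125/39182082048, P(S=6)=625625/78364164096, P(S=8)=11375/19591041024, P(S=10)=2275/78364164096, P(S=12)=35/39182082048, P(S=14)=1/78364164096
E[|S_14|] = Σ_m |m|·P(S_14=m) = 15242601773/1632586752

Answer: 15242601773/1632586752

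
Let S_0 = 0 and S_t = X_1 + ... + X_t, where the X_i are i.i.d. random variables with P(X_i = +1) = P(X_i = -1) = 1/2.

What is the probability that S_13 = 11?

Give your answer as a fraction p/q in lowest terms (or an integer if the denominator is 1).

Answer: 13/8192

Derivation:
To reach position 11 after 13 steps: need 12 steps of +1 and 1 of -1.
Favorable paths: C(13,12) = 13
Total paths: 2^13 = 8192
P = 13/8192 = 13/8192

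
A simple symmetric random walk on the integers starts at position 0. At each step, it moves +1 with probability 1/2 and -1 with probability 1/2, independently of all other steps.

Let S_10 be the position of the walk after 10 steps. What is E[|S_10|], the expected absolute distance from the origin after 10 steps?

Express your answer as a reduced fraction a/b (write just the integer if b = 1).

Answer: 315/128

Derivation:
S_10 takes values m ≡ 0 (mod 2) with |m| ≤ 10; P(S_10=m) = C(10,(10+m)/2)/2^10.
Total paths: 2^10 = 1024
Distribution: P(S=-10)=1/1024, P(S=-8)=10/1024, P(S=-6)=45/1024, P(S=-4)=120/1024, P(S=-2)=210/1024, P(S=0)=252/1024, P(S=2)=210/1024, P(S=4)=120/1024, P(S=6)=45/1024, P(S=8)=10/1024, P(S=10)=1/1024
E[|S_10|] = Σ_m |m|·P(S_10=m) = 2520/1024 = 315/128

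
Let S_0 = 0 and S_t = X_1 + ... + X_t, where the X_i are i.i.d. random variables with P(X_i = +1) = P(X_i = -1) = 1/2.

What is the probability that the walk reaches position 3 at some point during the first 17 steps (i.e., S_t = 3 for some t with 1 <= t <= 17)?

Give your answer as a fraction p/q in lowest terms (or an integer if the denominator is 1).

Answer: 15751/32768

Derivation:
Count via complement. Let g(t,s) = #length-t paths at position s with S_1..S_t all ≠ 3.
g(t,s) = g(t-1,s-1) + g(t-1,s+1) for s ≠ 3; g(t,3) = 0.
t=0: g(0,0)=1
t=1: g(1,-1)=1 g(1,1)=1
t=2: g(2,-2)=1 g(2,0)=2 g(2,2)=1
t=3: g(3,-3)=1 g(3,-1)=3 g(3,1)=3
t=4: g(4,-4)=1 g(4,-2)=4 g(4,0)=6 g(4,2)=3
t=5: g(5,-5)=1 g(5,-3)=5 g(5,-1)=10 g(5,1)=9
t=6: g(6,-6)=1 g(6,-4)=6 g(6,-2)=15 g(6,0)=19 g(6,2)=9
t=7: g(7,-7)=1 g(7,-5)=7 g(7,-3)=21 g(7,-1)=34 g(7,1)=28
t=8: g(8,-8)=1 g(8,-6)=8 g(8,-4)=28 g(8,-2)=55 g(8,0)=62 g(8,2)=28
t=9: g(9,-9)=1 g(9,-7)=9 g(9,-5)=36 g(9,-3)=83 g(9,-1)=117 g(9,1)=90
t=10: g(10,-10)=1 g(10,-8)=10 g(10,-6)=45 g(10,-4)=119 g(10,-2)=200 g(10,0)=207 g(10,2)=90
t=11: g(11,-11)=1 g(11,-9)=11 g(11,-7)=55 g(11,-5)=164 g(11,-3)=319 g(11,-1)=407 g(11,1)=297
t=12: g(12,-12)=1 g(12,-10)=12 g(12,-8)=66 g(12,-6)=219 g(12,-4)=483 g(12,-2)=726 g(12,0)=704 g(12,2)=297
t=13: g(13,-13)=1 g(13,-11)=13 g(13,-9)=78 g(13,-7)=285 g(13,-5)=702 g(13,-3)=1209 g(13,-1)=1430 g(13,1)=1001
t=14: g(14,-14)=1 g(14,-12)=14 g(14,-10)=91 g(14,-8)=363 g(14,-6)=987 g(14,-4)=1911 g(14,-2)=2639 g(14,0)=2431 g(14,2)=1001
t=15: g(15,-15)=1 g(15,-13)=15 g(15,-11)=105 g(15,-9)=454 g(15,-7)=1350 g(15,-5)=2898 g(15,-3)=4550 g(15,-1)=5070 g(15,1)=3432
t=16: g(16,-16)=1 g(16,-14)=16 g(16,-12)=120 g(16,-10)=559 g(16,-8)=1804 g(16,-6)=4248 g(16,-4)=7448 g(16,-2)=9620 g(16,0)=8502 g(16,2)=3432
t=17: g(17,-17)=1 g(17,-15)=17 g(17,-13)=136 g(17,-11)=679 g(17,-9)=2363 g(17,-7)=6052 g(17,-5)=11696 g(17,-3)=17068 g(17,-1)=18122 g(17,1)=11934
Paths never hitting 3: Σ_s g(17,s) = 68068
Paths hitting 3: 2^17 - 68068 = 63004
P = 63004/131072 = 15751/32768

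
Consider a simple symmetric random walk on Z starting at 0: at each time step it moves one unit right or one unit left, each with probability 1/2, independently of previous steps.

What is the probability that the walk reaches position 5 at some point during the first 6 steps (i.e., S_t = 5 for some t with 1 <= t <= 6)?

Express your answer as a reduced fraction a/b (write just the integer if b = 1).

Answer: 1/32

Derivation:
Count via complement. Let g(t,s) = #length-t paths at position s with S_1..S_t all ≠ 5.
g(t,s) = g(t-1,s-1) + g(t-1,s+1) for s ≠ 5; g(t,5) = 0.
t=0: g(0,0)=1
t=1: g(1,-1)=1 g(1,1)=1
t=2: g(2,-2)=1 g(2,0)=2 g(2,2)=1
t=3: g(3,-3)=1 g(3,-1)=3 g(3,1)=3 g(3,3)=1
t=4: g(4,-4)=1 g(4,-2)=4 g(4,0)=6 g(4,2)=4 g(4,4)=1
t=5: g(5,-5)=1 g(5,-3)=5 g(5,-1)=10 g(5,1)=10 g(5,3)=5
t=6: g(6,-6)=1 g(6,-4)=6 g(6,-2)=15 g(6,0)=20 g(6,2)=15 g(6,4)=5
Paths never hitting 5: Σ_s g(6,s) = 62
Paths hitting 5: 2^6 - 62 = 2
P = 2/64 = 1/32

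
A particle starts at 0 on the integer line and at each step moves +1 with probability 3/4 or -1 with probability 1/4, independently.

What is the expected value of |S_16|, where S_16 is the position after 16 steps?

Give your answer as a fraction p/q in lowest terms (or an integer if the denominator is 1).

S_16 takes values m ≡ 0 (mod 2) with |m| ≤ 16; P(S_16=m) = C(16,(16+m)/2) · (3/4)^((16+m)/2) · (1/4)^((16-m)/2).
Distribution: P(S=-16)=1/4294967296, P(S=-14)=3/268435456, P(S=-12)=135/536870912, P(S=-10)=945/268435456, P(S=-8)=36855/1073741824, P(S=-6)=66339/268435456, P(S=-4)=729729/536870912, P(S=-2)=1563705/268435456, P(S=0)=42220035/2147483648, P(S=2)=14073345/268435456, P(S=4)=59108049/536870912, P(S=6)=48361131/268435456, P(S=8)=241805655/1073741824, P(S=10)=55801305/268435456, P(S=12)=71744535/536870912, P(S=14)=14348907/268435456, P(S=16)=43046721/4294967296
E[|S_16|] = Σ_m |m|·P(S_16=m) = 1078810739/134217728

Answer: 1078810739/134217728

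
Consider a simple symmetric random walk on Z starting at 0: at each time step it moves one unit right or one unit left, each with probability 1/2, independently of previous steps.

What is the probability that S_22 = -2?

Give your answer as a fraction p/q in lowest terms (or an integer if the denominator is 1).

To reach position -2 after 22 steps: need 10 steps of +1 and 12 of -1.
Favorable paths: C(22,10) = 646646
Total paths: 2^22 = 4194304
P = 646646/4194304 = 323323/2097152

Answer: 323323/2097152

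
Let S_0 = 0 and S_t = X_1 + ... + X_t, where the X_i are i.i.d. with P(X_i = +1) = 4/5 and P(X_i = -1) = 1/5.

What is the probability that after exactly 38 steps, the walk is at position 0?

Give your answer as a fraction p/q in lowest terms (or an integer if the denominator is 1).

Answer: 388625285349101273088/14551915228366851806640625

Derivation:
To be at 0 after 38 steps: need exactly 19 steps of +1 and 19 of -1.
Number of such sequences: C(38,19) = 35345263800
Each has probability (4/5)^19 · (1/5)^19 = 274877906944/363797880709171295166015625
P = 35345263800 · 274877906944/363797880709171295166015625 = 388625285349101273088/14551915228366851806640625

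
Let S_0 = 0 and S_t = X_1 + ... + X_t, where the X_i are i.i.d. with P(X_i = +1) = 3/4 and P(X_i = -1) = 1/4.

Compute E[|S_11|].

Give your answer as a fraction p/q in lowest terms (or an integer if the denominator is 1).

S_11 takes values m ≡ 1 (mod 2) with |m| ≤ 11; P(S_11=m) = C(11,(11+m)/2) · (3/4)^((11+m)/2) · (1/4)^((11-m)/2).
Distribution: P(S=-11)=1/4194304, P(S=-9)=33/4194304, P(S=-7)=495/4194304, P(S=-5)=4455/4194304, P(S=-3)=13365/2097152, P(S=-1)=56133/2097152, P(S=1)=168399/2097152, P(S=3)=360855/2097152, P(S=5)=1082565/4194304, P(S=7)=1082565/4194304, P(S=9)=649539/4194304, P(S=11)=177147/4194304
E[|S_11|] = Σ_m |m|·P(S_11=m) = 1469105/262144

Answer: 1469105/262144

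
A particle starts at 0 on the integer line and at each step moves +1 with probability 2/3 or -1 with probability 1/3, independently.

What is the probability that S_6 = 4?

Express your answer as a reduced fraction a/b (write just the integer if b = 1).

To reach position 4 after 6 steps: need 5 steps of +1 and 1 step of -1.
Number of such sequences: C(6,5) = 6
Each has probability (2/3)^5 · (1/3)^1 = 32/729
P = 6 · 32/729 = 64/243

Answer: 64/243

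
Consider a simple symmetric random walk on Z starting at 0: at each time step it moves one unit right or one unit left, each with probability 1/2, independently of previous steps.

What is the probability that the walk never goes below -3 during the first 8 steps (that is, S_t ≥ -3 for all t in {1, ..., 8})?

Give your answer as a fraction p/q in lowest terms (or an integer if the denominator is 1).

Let f(t,s) = #length-t paths at position s with S_1..S_t all ≥ -3.
f(t,s) = f(t-1,s-1) + f(t-1,s+1) for s ≥ -3; f(t,s) = 0 for s < -3.
t=0: f(0,0)=1
t=1: f(1,-1)=1 f(1,1)=1
t=2: f(2,-2)=1 f(2,0)=2 f(2,2)=1
t=3: f(3,-3)=1 f(3,-1)=3 f(3,1)=3 f(3,3)=1
t=4: f(4,-2)=4 f(4,0)=6 f(4,2)=4 f(4,4)=1
t=5: f(5,-3)=4 f(5,-1)=10 f(5,1)=10 f(5,3)=5 f(5,5)=1
t=6: f(6,-2)=14 f(6,0)=20 f(6,2)=15 f(6,4)=6 f(6,6)=1
t=7: f(7,-3)=14 f(7,-1)=34 f(7,1)=35 f(7,3)=21 f(7,5)=7 f(7,7)=1
t=8: f(8,-2)=48 f(8,0)=69 f(8,2)=56 f(8,4)=28 f(8,6)=8 f(8,8)=1
Σ_s f(8,s) = 210
P = 210/256 = 105/128

Answer: 105/128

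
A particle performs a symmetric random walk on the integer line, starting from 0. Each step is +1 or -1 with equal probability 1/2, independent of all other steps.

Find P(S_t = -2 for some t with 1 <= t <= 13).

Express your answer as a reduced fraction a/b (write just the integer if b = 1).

Answer: 595/1024

Derivation:
Count via complement. Let g(t,s) = #length-t paths at position s with S_1..S_t all ≠ -2.
g(t,s) = g(t-1,s-1) + g(t-1,s+1) for s ≠ -2; g(t,-2) = 0.
t=0: g(0,0)=1
t=1: g(1,-1)=1 g(1,1)=1
t=2: g(2,0)=2 g(2,2)=1
t=3: g(3,-1)=2 g(3,1)=3 g(3,3)=1
t=4: g(4,0)=5 g(4,2)=4 g(4,4)=1
t=5: g(5,-1)=5 g(5,1)=9 g(5,3)=5 g(5,5)=1
t=6: g(6,0)=14 g(6,2)=14 g(6,4)=6 g(6,6)=1
t=7: g(7,-1)=14 g(7,1)=28 g(7,3)=20 g(7,5)=7 g(7,7)=1
t=8: g(8,0)=42 g(8,2)=48 g(8,4)=27 g(8,6)=8 g(8,8)=1
t=9: g(9,-1)=42 g(9,1)=90 g(9,3)=75 g(9,5)=35 g(9,7)=9 g(9,9)=1
t=10: g(10,0)=132 g(10,2)=165 g(10,4)=110 g(10,6)=44 g(10,8)=10 g(10,10)=1
t=11: g(11,-1)=132 g(11,1)=297 g(11,3)=275 g(11,5)=154 g(11,7)=54 g(11,9)=11 g(11,11)=1
t=12: g(12,0)=429 g(12,2)=572 g(12,4)=429 g(12,6)=208 g(12,8)=65 g(12,10)=12 g(12,12)=1
t=13: g(13,-1)=429 g(13,1)=1001 g(13,3)=1001 g(13,5)=637 g(13,7)=273 g(13,9)=77 g(13,11)=13 g(13,13)=1
Paths never hitting -2: Σ_s g(13,s) = 3432
Paths hitting -2: 2^13 - 3432 = 4760
P = 4760/8192 = 595/1024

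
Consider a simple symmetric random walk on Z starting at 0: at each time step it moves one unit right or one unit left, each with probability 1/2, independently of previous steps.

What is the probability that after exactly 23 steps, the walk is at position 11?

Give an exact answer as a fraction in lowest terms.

Answer: 100947/8388608

Derivation:
To reach position 11 after 23 steps: need 17 steps of +1 and 6 of -1.
Favorable paths: C(23,17) = 100947
Total paths: 2^23 = 8388608
P = 100947/8388608 = 100947/8388608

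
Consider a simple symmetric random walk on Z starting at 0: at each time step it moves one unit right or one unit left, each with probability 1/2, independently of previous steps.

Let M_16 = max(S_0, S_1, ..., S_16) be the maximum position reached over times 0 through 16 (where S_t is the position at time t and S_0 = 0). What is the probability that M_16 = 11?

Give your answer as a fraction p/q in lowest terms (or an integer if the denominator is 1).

Answer: 15/8192

Derivation:
Let M_16 = max(S_0,...,S_16). Use the reflection principle: for j ≥ 1, #{paths with M_16 ≥ j} = #{S_16 ≥ j} + #{S_16 ≥ j+1}.
By reflection, #{M_16 ≥ 11} = #{S_16 ≥ 11} + #{S_16 ≥ 12} = 137 + 137 = 274.
#{M_16 ≥ 12} = #{S_16 ≥ 12} + #{S_16 ≥ 13} = 137 + 17 = 154.
#{M_16 = 11} = 274 - 154 = 120.
P(M_16 = 11) = 120/65536 = 15/8192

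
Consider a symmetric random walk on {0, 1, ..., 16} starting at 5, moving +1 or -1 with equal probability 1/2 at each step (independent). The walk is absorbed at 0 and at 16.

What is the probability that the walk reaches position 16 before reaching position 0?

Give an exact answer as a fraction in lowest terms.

Symmetric walk (p = 1/2): the harmonic-function argument gives P(hit 16 before 0 | start at 5) = a/N.
P = 5/16 = 5/16

Answer: 5/16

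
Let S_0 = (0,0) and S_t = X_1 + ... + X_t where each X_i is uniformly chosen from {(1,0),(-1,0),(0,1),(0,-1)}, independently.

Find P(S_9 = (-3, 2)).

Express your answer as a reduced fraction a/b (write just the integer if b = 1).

Answer: 567/32768

Derivation:
Let h be the number of horizontal steps (so 9-h are vertical). To end at (-3,2) need (h-3)/2 right-steps and ((9-h)+2)/2 up-steps.
Sum over h with 3 ≤ h ≤ 7, h ≡ 1 (mod 2), 9-h ≡ 0 (mod 2):
h=3: C(9,3)·C(3,0)·C(6,4) = 84·1·15 = 1260
h=5: C(9,5)·C(5,1)·C(4,3) = 126·5·4 = 2520
h=7: C(9,7)·C(7,2)·C(2,2) = 36·21·1 = 756
Total favorable: 4536
Total paths: 4^9 = 262144
P = 4536/262144 = 567/32768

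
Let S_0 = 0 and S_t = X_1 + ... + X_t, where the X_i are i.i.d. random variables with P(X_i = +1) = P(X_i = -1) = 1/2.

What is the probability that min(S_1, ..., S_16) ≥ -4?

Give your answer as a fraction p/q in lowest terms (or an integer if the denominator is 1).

Let f(t,s) = #length-t paths at position s with S_1..S_t all ≥ -4.
f(t,s) = f(t-1,s-1) + f(t-1,s+1) for s ≥ -4; f(t,s) = 0 for s < -4.
t=0: f(0,0)=1
t=1: f(1,-1)=1 f(1,1)=1
t=2: f(2,-2)=1 f(2,0)=2 f(2,2)=1
t=3: f(3,-3)=1 f(3,-1)=3 f(3,1)=3 f(3,3)=1
t=4: f(4,-4)=1 f(4,-2)=4 f(4,0)=6 f(4,2)=4 f(4,4)=1
t=5: f(5,-3)=5 f(5,-1)=10 f(5,1)=10 f(5,3)=5 f(5,5)=1
t=6: f(6,-4)=5 f(6,-2)=15 f(6,0)=20 f(6,2)=15 f(6,4)=6 f(6,6)=1
t=7: f(7,-3)=20 f(7,-1)=35 f(7,1)=35 f(7,3)=21 f(7,5)=7 f(7,7)=1
t=8: f(8,-4)=20 f(8,-2)=55 f(8,0)=70 f(8,2)=56 f(8,4)=28 f(8,6)=8 f(8,8)=1
t=9: f(9,-3)=75 f(9,-1)=125 f(9,1)=126 f(9,3)=84 f(9,5)=36 f(9,7)=9 f(9,9)=1
t=10: f(10,-4)=75 f(10,-2)=200 f(10,0)=251 f(10,2)=210 f(10,4)=120 f(10,6)=45 f(10,8)=10 f(10,10)=1
t=11: f(11,-3)=275 f(11,-1)=451 f(11,1)=461 f(11,3)=330 f(11,5)=165 f(11,7)=55 f(11,9)=11 f(11,11)=1
t=12: f(12,-4)=275 f(12,-2)=726 f(12,0)=912 f(12,2)=791 f(12,4)=495 f(12,6)=220 f(12,8)=66 f(12,10)=12 f(12,12)=1
t=13: f(13,-3)=1001 f(13,-1)=1638 f(13,1)=1703 f(13,3)=1286 f(13,5)=715 f(13,7)=286 f(13,9)=78 f(13,11)=13 f(13,13)=1
t=14: f(14,-4)=1001 f(14,-2)=2639 f(14,0)=3341 f(14,2)=2989 f(14,4)=2001 f(14,6)=1001 f(14,8)=364 f(14,10)=91 f(14,12)=14 f(14,14)=1
t=15: f(15,-3)=3640 f(15,-1)=5980 f(15,1)=6330 f(15,3)=4990 f(15,5)=3002 f(15,7)=1365 f(15,9)=455 f(15,11)=105 f(15,13)=15 f(15,15)=1
t=16: f(16,-4)=3640 f(16,-2)=9620 f(16,0)=12310 f(16,2)=11320 f(16,4)=7992 f(16,6)=4367 f(16,8)=1820 f(16,10)=560 f(16,12)=120 f(16,14)=16 f(16,16)=1
Σ_s f(16,s) = 51766
P = 51766/65536 = 25883/32768

Answer: 25883/32768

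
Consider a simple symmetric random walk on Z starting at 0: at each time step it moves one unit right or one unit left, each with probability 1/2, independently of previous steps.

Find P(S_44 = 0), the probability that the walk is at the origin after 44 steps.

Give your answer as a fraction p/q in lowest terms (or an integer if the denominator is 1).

To return to 0 after 44 steps: need exactly 22 steps of +1 and 22 of -1.
Favorable paths: C(44,22) = 2104098963720
Total paths: 2^44 = 17592186044416
P = 2104098963720/17592186044416 = 263012370465/2199023255552

Answer: 263012370465/2199023255552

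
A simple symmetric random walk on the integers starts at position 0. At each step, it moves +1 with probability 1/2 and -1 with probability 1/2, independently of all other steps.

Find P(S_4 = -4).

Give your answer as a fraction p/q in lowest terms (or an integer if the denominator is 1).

Answer: 1/16

Derivation:
To reach position -4 after 4 steps: need 0 steps of +1 and 4 of -1.
Favorable paths: C(4,0) = 1
Total paths: 2^4 = 16
P = 1/16 = 1/16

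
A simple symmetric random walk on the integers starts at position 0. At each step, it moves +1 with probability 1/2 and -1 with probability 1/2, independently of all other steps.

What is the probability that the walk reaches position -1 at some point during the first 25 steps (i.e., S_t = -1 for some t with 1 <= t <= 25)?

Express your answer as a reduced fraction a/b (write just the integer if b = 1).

Count via complement. Let g(t,s) = #length-t paths at position s with S_1..S_t all ≠ -1.
g(t,s) = g(t-1,s-1) + g(t-1,s+1) for s ≠ -1; g(t,-1) = 0.
t=0: g(0,0)=1
t=1: g(1,1)=1
t=2: g(2,0)=1 g(2,2)=1
t=3: g(3,1)=2 g(3,3)=1
t=4: g(4,0)=2 g(4,2)=3 g(4,4)=1
t=5: g(5,1)=5 g(5,3)=4 g(5,5)=1
t=6: g(6,0)=5 g(6,2)=9 g(6,4)=5 g(6,6)=1
t=7: g(7,1)=14 g(7,3)=14 g(7,5)=6 g(7,7)=1
t=8: g(8,0)=14 g(8,2)=28 g(8,4)=20 g(8,6)=7 g(8,8)=1
t=9: g(9,1)=42 g(9,3)=48 g(9,5)=27 g(9,7)=8 g(9,9)=1
t=10: g(10,0)=42 g(10,2)=90 g(10,4)=75 g(10,6)=35 g(10,8)=9 g(10,10)=1
t=11: g(11,1)=132 g(11,3)=165 g(11,5)=110 g(11,7)=44 g(11,9)=10 g(11,11)=1
t=12: g(12,0)=132 g(12,2)=297 g(12,4)=275 g(12,6)=154 g(12,8)=54 g(12,10)=11 g(12,12)=1
t=13: g(13,1)=429 g(13,3)=572 g(13,5)=429 g(13,7)=208 g(13,9)=65 g(13,11)=12 g(13,13)=1
t=14: g(14,0)=429 g(14,2)=1001 g(14,4)=1001 g(14,6)=637 g(14,8)=273 g(14,10)=77 g(14,12)=13 g(14,14)=1
t=15: g(15,1)=1430 g(15,3)=2002 g(15,5)=1638 g(15,7)=910 g(15,9)=350 g(15,11)=90 g(15,13)=14 g(15,15)=1
t=16: g(16,0)=1430 g(16,2)=3432 g(16,4)=3640 g(16,6)=2548 g(16,8)=1260 g(16,10)=440 g(16,12)=104 g(16,14)=15 g(16,16)=1
t=17: g(17,1)=4862 g(17,3)=7072 g(17,5)=6188 g(17,7)=3808 g(17,9)=1700 g(17,11)=544 g(17,13)=119 g(17,15)=16 g(17,17)=1
t=18: g(18,0)=4862 g(18,2)=11934 g(18,4)=13260 g(18,6)=9996 g(18,8)=5508 g(18,10)=2244 g(18,12)=663 g(18,14)=135 g(18,16)=17 g(18,18)=1
t=19: g(19,1)=16796 g(19,3)=25194 g(19,5)=23256 g(19,7)=15504 g(19,9)=7752 g(19,11)=2907 g(19,13)=798 g(19,15)=152 g(19,17)=18 g(19,19)=1
t=20: g(20,0)=16796 g(20,2)=41990 g(20,4)=48450 g(20,6)=38760 g(20,8)=23256 g(20,10)=10659 g(20,12)=3705 g(20,14)=950 g(20,16)=170 g(20,18)=19 g(20,20)=1
t=21: g(21,1)=58786 g(21,3)=90440 g(21,5)=87210 g(21,7)=62016 g(21,9)=33915 g(21,11)=14364 g(21,13)=4655 g(21,15)=1120 g(21,17)=189 g(21,19)=20 g(21,21)=1
t=22: g(22,0)=58786 g(22,2)=149226 g(22,4)=177650 g(22,6)=149226 g(22,8)=95931 g(22,10)=48279 g(22,12)=19019 g(22,14)=5775 g(22,16)=1309 g(22,18)=209 g(22,20)=21 g(22,22)=1
t=23: g(23,1)=208012 g(23,3)=326876 g(23,5)=326876 g(23,7)=245157 g(23,9)=144210 g(23,11)=67298 g(23,13)=24794 g(23,15)=7084 g(23,17)=1518 g(23,19)=230 g(23,21)=22 g(23,23)=1
t=24: g(24,0)=208012 g(24,2)=534888 g(24,4)=653752 g(24,6)=572033 g(24,8)=389367 g(24,10)=211508 g(24,12)=92092 g(24,14)=31878 g(24,16)=8602 g(24,18)=1748 g(24,20)=252 g(24,22)=23 g(24,24)=1
t=25: g(25,1)=742900 g(25,3)=1188640 g(25,5)=1225785 g(25,7)=961400 g(25,9)=600875 g(25,11)=303600 g(25,13)=123970 g(25,15)=40480 g(25,17)=10350 g(25,19)=2000 g(25,21)=275 g(25,23)=24 g(25,25)=1
Paths never hitting -1: Σ_s g(25,s) = 5200300
Paths hitting -1: 2^25 - 5200300 = 28354132
P = 28354132/33554432 = 7088533/8388608

Answer: 7088533/8388608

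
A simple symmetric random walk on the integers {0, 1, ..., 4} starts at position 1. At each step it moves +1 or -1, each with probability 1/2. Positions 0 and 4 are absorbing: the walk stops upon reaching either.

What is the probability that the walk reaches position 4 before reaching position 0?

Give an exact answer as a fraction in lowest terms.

Answer: 1/4

Derivation:
Symmetric walk (p = 1/2): the harmonic-function argument gives P(hit 4 before 0 | start at 1) = a/N.
P = 1/4 = 1/4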